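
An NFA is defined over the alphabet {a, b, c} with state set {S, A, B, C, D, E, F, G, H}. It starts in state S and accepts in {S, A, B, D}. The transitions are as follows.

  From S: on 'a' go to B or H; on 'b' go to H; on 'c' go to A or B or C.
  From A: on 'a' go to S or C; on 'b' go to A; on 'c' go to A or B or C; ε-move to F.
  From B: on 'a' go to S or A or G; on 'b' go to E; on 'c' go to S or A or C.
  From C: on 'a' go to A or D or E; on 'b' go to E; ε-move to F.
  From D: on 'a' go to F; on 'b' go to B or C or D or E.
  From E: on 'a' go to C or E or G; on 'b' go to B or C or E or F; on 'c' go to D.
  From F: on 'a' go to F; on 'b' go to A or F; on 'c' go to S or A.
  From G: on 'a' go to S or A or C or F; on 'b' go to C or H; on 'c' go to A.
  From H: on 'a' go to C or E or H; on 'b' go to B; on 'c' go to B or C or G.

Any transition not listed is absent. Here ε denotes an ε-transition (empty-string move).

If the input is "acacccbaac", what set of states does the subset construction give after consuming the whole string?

{S, A, B, C, D, F, G}

Start in {S}.
Read 'a': S→{B, H}; now {B, H}.
Read 'c': B→{S, A, C}, H→{B, C, G}; union {S, A, B, C, G}; ε-closure = {S, A, B, C, F, G}.
Read 'a': S→{B, H}, A→{S, C}, B→{S, A, G}, C→{A, D, E}, F→{F}, G→{S, A, C, F}; now {S, A, B, C, D, E, F, G, H}.
Read 'c': S→{A, B, C}, A→{A, B, C}, B→{S, A, C}, C→∅, D→∅, E→{D}, F→{S, A}, G→{A}, H→{B, C, G}; union {S, A, B, C, D, G}; ε-closure = {S, A, B, C, D, F, G}.
Read 'c': S→{A, B, C}, A→{A, B, C}, B→{S, A, C}, C→∅, D→∅, F→{S, A}, G→{A}; union {S, A, B, C}; ε-closure = {S, A, B, C, F}.
Read 'c': S→{A, B, C}, A→{A, B, C}, B→{S, A, C}, C→∅, F→{S, A}; union {S, A, B, C}; ε-closure = {S, A, B, C, F}.
Read 'b': S→{H}, A→{A}, B→{E}, C→{E}, F→{A, F}; now {A, E, F, H}.
Read 'a': A→{S, C}, E→{C, E, G}, F→{F}, H→{C, E, H}; now {S, C, E, F, G, H}.
Read 'a': S→{B, H}, C→{A, D, E}, E→{C, E, G}, F→{F}, G→{S, A, C, F}, H→{C, E, H}; now {S, A, B, C, D, E, F, G, H}.
Read 'c': S→{A, B, C}, A→{A, B, C}, B→{S, A, C}, C→∅, D→∅, E→{D}, F→{S, A}, G→{A}, H→{B, C, G}; union {S, A, B, C, D, G}; ε-closure = {S, A, B, C, D, F, G}.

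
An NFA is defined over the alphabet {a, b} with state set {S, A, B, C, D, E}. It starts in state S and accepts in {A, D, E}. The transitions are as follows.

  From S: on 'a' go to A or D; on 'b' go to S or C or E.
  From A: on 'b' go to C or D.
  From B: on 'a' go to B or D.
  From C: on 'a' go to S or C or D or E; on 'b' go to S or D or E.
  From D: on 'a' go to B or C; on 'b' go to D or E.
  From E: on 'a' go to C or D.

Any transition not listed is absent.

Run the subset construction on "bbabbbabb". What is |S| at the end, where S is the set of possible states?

Start in {S}.
Read 'b': S→{S, C, E}; now {S, C, E}.
Read 'b': S→{S, C, E}, C→{S, D, E}, E→∅; now {S, C, D, E}.
Read 'a': S→{A, D}, C→{S, C, D, E}, D→{B, C}, E→{C, D}; now {S, A, B, C, D, E}.
Read 'b': S→{S, C, E}, A→{C, D}, B→∅, C→{S, D, E}, D→{D, E}, E→∅; now {S, C, D, E}.
Read 'b': S→{S, C, E}, C→{S, D, E}, D→{D, E}, E→∅; now {S, C, D, E}.
Read 'b': S→{S, C, E}, C→{S, D, E}, D→{D, E}, E→∅; now {S, C, D, E}.
Read 'a': S→{A, D}, C→{S, C, D, E}, D→{B, C}, E→{C, D}; now {S, A, B, C, D, E}.
Read 'b': S→{S, C, E}, A→{C, D}, B→∅, C→{S, D, E}, D→{D, E}, E→∅; now {S, C, D, E}.
Read 'b': S→{S, C, E}, C→{S, D, E}, D→{D, E}, E→∅; now {S, C, D, E}.
That set has 4 states.

4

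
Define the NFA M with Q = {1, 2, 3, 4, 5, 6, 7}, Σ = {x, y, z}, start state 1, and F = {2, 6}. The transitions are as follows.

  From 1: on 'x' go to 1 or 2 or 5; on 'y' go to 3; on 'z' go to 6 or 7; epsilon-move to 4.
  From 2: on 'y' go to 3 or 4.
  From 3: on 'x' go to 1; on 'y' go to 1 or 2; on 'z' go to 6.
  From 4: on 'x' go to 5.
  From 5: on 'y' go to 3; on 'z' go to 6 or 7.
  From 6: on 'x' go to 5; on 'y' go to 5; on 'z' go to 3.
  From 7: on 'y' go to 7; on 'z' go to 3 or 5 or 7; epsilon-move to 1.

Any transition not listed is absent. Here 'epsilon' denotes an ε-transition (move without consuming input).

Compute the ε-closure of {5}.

{5}

Begin with {5}.
No ε-moves leave this set, so the closure equals the set itself.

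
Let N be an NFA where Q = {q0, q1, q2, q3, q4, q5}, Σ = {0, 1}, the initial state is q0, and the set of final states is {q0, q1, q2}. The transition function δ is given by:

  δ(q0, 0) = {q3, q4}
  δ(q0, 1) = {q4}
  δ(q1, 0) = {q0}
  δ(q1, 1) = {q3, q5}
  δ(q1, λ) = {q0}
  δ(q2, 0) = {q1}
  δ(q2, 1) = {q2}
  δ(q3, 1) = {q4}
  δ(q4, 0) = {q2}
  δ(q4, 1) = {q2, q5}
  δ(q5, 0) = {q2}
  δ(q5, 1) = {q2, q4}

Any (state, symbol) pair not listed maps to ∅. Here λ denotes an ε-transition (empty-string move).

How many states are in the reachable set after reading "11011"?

Start in {q0}.
Read '1': {q0} → {q4}.
Read '1': {q4} → {q2, q5}.
Read '0': {q2, q5} → {q0, q1, q2}.
Read '1': {q0, q1, q2} → {q2, q3, q4, q5}.
Read '1': {q2, q3, q4, q5} → {q2, q4, q5}.
That set has 3 states.

3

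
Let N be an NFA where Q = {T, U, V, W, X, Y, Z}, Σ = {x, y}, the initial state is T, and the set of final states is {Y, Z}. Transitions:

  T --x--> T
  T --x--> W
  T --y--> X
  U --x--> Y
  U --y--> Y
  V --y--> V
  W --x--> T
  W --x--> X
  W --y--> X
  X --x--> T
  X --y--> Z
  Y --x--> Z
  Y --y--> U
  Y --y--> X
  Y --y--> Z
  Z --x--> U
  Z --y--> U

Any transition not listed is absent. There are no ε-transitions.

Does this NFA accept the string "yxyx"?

No

Start in {T}.
Read 'y': {T} → {X}.
Read 'x': {X} → {T}.
Read 'y': {T} → {X}.
Read 'x': {X} → {T}.
The final set {T} contains no accepting state.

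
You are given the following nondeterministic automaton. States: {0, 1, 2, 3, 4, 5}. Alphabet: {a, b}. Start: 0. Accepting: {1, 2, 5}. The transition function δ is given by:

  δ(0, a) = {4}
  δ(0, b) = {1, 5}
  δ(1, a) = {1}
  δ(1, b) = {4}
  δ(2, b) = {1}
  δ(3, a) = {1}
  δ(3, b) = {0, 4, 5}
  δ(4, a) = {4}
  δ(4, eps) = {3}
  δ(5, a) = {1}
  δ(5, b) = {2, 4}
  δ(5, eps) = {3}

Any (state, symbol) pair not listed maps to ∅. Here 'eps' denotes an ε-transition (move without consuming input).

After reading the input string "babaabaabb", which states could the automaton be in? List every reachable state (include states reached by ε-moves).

Start in {0}.
Read 'b': 0→{1, 5}; union {1, 5}; ε-closure = {1, 3, 5}.
Read 'a': 1→{1}, 3→{1}, 5→{1}; now {1}.
Read 'b': 1→{4}; union {4}; ε-closure = {3, 4}.
Read 'a': 3→{1}, 4→{4}; union {1, 4}; ε-closure = {1, 3, 4}.
Read 'a': 1→{1}, 3→{1}, 4→{4}; union {1, 4}; ε-closure = {1, 3, 4}.
Read 'b': 1→{4}, 3→{0, 4, 5}, 4→∅; union {0, 4, 5}; ε-closure = {0, 3, 4, 5}.
Read 'a': 0→{4}, 3→{1}, 4→{4}, 5→{1}; union {1, 4}; ε-closure = {1, 3, 4}.
Read 'a': 1→{1}, 3→{1}, 4→{4}; union {1, 4}; ε-closure = {1, 3, 4}.
Read 'b': 1→{4}, 3→{0, 4, 5}, 4→∅; union {0, 4, 5}; ε-closure = {0, 3, 4, 5}.
Read 'b': 0→{1, 5}, 3→{0, 4, 5}, 4→∅, 5→{2, 4}; union {0, 1, 2, 4, 5}; ε-closure = {0, 1, 2, 3, 4, 5}.

{0, 1, 2, 3, 4, 5}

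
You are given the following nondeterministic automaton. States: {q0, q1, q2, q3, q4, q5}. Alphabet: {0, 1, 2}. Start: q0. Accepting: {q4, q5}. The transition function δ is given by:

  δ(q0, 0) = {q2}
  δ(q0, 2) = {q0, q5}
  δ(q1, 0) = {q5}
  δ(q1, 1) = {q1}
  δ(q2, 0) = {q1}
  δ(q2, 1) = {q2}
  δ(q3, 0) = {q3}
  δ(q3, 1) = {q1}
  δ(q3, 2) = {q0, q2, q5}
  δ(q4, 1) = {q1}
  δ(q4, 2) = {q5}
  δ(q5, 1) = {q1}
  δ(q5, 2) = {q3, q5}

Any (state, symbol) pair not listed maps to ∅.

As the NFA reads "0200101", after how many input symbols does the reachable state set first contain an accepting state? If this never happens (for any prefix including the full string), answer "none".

none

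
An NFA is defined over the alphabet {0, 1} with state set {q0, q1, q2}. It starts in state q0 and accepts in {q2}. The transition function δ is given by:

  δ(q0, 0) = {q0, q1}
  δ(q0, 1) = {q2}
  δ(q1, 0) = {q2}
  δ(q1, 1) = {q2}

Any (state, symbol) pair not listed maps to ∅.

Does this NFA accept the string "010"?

Start in {q0}.
Read '0': {q0} → {q0, q1}.
Read '1': {q0, q1} → {q2}.
Read '0': {q2} → ∅.
The final set ∅ contains no accepting state.

No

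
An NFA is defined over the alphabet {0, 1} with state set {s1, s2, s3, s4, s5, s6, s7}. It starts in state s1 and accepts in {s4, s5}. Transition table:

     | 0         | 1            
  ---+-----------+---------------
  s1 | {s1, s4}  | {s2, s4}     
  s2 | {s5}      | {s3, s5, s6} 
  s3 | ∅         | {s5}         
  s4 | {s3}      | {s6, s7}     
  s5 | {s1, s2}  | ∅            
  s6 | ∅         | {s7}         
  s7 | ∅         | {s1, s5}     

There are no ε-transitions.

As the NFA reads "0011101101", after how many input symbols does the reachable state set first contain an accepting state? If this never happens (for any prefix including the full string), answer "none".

Start in {s1}.
Read '0': {s1} → {s1, s4}.
None of the earlier sets intersect F, but {s1, s4} does.

1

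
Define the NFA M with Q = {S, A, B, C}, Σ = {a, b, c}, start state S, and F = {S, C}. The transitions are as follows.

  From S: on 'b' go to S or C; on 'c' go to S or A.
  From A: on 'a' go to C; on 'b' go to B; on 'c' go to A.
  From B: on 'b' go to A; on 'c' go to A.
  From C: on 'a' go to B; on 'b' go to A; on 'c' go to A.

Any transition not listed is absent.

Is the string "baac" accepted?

Start in {S}.
Read 'b': S→{S, C}; now {S, C}.
Read 'a': S→∅, C→{B}; now {B}.
Read 'a': B→∅; now ∅.
The set is empty and remains empty for the remaining 1 symbol.
The final set ∅ contains no accepting state.

No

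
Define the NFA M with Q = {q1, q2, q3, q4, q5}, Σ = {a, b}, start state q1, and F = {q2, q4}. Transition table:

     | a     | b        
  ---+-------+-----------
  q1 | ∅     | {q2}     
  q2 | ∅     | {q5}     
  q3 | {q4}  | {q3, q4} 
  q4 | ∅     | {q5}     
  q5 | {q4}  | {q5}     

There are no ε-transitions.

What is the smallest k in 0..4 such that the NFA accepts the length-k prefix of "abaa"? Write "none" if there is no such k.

none

Start in {q1}.
Read 'a': {q1} → ∅.
The set is empty and remains empty for the remaining 3 symbols.
No reachable set along the way intersects F.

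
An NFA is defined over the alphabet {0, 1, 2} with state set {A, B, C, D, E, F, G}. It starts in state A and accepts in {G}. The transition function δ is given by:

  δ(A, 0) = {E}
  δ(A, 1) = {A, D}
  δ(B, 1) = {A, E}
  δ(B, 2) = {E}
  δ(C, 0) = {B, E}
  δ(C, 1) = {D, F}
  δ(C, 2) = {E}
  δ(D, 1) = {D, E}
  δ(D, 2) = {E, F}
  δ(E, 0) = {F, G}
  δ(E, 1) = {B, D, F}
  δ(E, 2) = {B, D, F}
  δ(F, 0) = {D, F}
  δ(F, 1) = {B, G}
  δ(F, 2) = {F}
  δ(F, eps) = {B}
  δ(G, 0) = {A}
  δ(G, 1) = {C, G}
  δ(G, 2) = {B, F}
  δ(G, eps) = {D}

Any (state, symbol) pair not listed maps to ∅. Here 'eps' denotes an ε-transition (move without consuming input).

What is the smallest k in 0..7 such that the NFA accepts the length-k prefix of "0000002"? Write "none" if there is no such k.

2

Start in {A}.
Read '0': {A} → {E}.
Read '0': {E} → {B, D, F, G}.
None of the earlier sets intersect F, but {B, D, F, G} does.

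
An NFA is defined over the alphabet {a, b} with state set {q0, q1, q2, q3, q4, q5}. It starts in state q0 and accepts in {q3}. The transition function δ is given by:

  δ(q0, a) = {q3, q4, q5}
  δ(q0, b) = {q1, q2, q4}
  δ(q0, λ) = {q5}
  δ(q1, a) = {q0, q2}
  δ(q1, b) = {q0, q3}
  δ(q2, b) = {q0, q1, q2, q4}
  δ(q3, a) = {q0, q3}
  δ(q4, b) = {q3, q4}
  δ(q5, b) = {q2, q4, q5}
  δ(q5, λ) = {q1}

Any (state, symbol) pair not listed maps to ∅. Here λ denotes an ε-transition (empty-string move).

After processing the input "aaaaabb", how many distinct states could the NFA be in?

6

Start: ε-closure({q0}) = {q0, q1, q5}.
Read 'a': q0→{q3, q4, q5}, q1→{q0, q2}, q5→∅; union {q0, q2, q3, q4, q5}; ε-closure = {q0, q1, q2, q3, q4, q5}.
Read 'a': q0→{q3, q4, q5}, q1→{q0, q2}, q2→∅, q3→{q0, q3}, q4→∅, q5→∅; union {q0, q2, q3, q4, q5}; ε-closure = {q0, q1, q2, q3, q4, q5}.
Read 'a': q0→{q3, q4, q5}, q1→{q0, q2}, q2→∅, q3→{q0, q3}, q4→∅, q5→∅; union {q0, q2, q3, q4, q5}; ε-closure = {q0, q1, q2, q3, q4, q5}.
Read 'a': q0→{q3, q4, q5}, q1→{q0, q2}, q2→∅, q3→{q0, q3}, q4→∅, q5→∅; union {q0, q2, q3, q4, q5}; ε-closure = {q0, q1, q2, q3, q4, q5}.
Read 'a': q0→{q3, q4, q5}, q1→{q0, q2}, q2→∅, q3→{q0, q3}, q4→∅, q5→∅; union {q0, q2, q3, q4, q5}; ε-closure = {q0, q1, q2, q3, q4, q5}.
Read 'b': q0→{q1, q2, q4}, q1→{q0, q3}, q2→{q0, q1, q2, q4}, q3→∅, q4→{q3, q4}, q5→{q2, q4, q5}; now {q0, q1, q2, q3, q4, q5}.
Read 'b': q0→{q1, q2, q4}, q1→{q0, q3}, q2→{q0, q1, q2, q4}, q3→∅, q4→{q3, q4}, q5→{q2, q4, q5}; now {q0, q1, q2, q3, q4, q5}.
That set has 6 states.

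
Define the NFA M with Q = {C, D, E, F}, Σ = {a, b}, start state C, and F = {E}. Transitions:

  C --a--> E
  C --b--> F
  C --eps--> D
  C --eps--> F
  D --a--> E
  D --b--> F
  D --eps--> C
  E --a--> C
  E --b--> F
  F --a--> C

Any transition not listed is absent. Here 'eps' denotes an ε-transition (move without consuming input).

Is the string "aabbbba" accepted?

No

Start: ε-closure({C}) = {C, D, F}.
Read 'a': C→{E}, D→{E}, F→{C}; union {C, E}; ε-closure = {C, D, E, F}.
Read 'a': C→{E}, D→{E}, E→{C}, F→{C}; union {C, E}; ε-closure = {C, D, E, F}.
Read 'b': C→{F}, D→{F}, E→{F}, F→∅; now {F}.
Read 'b': F→∅; now ∅.
The set is empty and remains empty for the remaining 3 symbols.
The final set ∅ contains no accepting state.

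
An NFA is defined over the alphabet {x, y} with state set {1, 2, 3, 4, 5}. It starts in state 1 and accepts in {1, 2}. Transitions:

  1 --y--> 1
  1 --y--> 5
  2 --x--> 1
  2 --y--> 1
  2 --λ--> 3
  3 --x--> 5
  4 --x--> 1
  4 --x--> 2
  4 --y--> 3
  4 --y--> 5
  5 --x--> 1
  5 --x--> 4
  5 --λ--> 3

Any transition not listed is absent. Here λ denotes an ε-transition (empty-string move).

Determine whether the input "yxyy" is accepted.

Start in {1}.
Read 'y': {1} → {1, 3, 5}.
Read 'x': {1, 3, 5} → {1, 3, 4, 5}.
Read 'y': {1, 3, 4, 5} → {1, 3, 5}.
Read 'y': {1, 3, 5} → {1, 3, 5}.
The final set {1, 3, 5} contains the accepting state 1.

Yes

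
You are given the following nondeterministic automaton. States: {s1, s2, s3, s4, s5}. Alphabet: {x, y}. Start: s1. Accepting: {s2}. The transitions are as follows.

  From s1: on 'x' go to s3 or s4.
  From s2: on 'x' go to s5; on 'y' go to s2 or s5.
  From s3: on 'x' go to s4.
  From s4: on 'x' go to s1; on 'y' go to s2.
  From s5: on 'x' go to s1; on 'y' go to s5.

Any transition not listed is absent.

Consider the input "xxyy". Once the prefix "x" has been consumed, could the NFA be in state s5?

No

Start in {s1}.
Read 'x': s1→{s3, s4}; now {s3, s4}.
State s5 is not in {s3, s4}.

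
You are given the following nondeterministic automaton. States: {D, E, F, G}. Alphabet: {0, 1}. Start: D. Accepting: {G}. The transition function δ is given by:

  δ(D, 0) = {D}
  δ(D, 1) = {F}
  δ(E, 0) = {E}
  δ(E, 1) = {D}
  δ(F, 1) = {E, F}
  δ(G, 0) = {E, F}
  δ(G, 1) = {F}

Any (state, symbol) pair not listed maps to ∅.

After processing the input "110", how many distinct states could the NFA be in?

1

Start in {D}.
Read '1': D→{F}; now {F}.
Read '1': F→{E, F}; now {E, F}.
Read '0': E→{E}, F→∅; now {E}.
That set has 1 state.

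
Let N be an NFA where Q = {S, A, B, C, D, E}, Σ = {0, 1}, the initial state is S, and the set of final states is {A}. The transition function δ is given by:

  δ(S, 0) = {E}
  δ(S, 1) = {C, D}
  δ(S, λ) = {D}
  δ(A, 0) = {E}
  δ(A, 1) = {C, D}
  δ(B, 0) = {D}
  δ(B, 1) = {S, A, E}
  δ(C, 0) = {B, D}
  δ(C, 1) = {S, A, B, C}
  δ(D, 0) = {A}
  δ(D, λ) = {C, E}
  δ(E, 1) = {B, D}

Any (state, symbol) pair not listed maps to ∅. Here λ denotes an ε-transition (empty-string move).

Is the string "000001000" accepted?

Yes

Start: ε-closure({S}) = {S, C, D, E}.
Read '0': S→{E}, C→{B, D}, D→{A}, E→∅; union {A, B, D, E}; ε-closure = {A, B, C, D, E}.
Read '0': A→{E}, B→{D}, C→{B, D}, D→{A}, E→∅; union {A, B, D, E}; ε-closure = {A, B, C, D, E}.
Read '0': A→{E}, B→{D}, C→{B, D}, D→{A}, E→∅; union {A, B, D, E}; ε-closure = {A, B, C, D, E}.
Read '0': A→{E}, B→{D}, C→{B, D}, D→{A}, E→∅; union {A, B, D, E}; ε-closure = {A, B, C, D, E}.
Read '0': A→{E}, B→{D}, C→{B, D}, D→{A}, E→∅; union {A, B, D, E}; ε-closure = {A, B, C, D, E}.
Read '1': A→{C, D}, B→{S, A, E}, C→{S, A, B, C}, D→∅, E→{B, D}; now {S, A, B, C, D, E}.
Read '0': S→{E}, A→{E}, B→{D}, C→{B, D}, D→{A}, E→∅; union {A, B, D, E}; ε-closure = {A, B, C, D, E}.
Read '0': A→{E}, B→{D}, C→{B, D}, D→{A}, E→∅; union {A, B, D, E}; ε-closure = {A, B, C, D, E}.
Read '0': A→{E}, B→{D}, C→{B, D}, D→{A}, E→∅; union {A, B, D, E}; ε-closure = {A, B, C, D, E}.
The final set {A, B, C, D, E} contains the accepting state A.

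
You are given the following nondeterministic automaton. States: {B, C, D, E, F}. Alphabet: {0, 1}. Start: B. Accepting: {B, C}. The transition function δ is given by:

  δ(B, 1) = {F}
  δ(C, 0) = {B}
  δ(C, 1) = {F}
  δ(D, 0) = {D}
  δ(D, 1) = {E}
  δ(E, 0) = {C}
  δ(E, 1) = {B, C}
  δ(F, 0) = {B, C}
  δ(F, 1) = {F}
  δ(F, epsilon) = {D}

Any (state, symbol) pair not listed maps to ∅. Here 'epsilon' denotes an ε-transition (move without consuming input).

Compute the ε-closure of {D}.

Begin with {D}.
No ε-moves leave this set, so the closure equals the set itself.

{D}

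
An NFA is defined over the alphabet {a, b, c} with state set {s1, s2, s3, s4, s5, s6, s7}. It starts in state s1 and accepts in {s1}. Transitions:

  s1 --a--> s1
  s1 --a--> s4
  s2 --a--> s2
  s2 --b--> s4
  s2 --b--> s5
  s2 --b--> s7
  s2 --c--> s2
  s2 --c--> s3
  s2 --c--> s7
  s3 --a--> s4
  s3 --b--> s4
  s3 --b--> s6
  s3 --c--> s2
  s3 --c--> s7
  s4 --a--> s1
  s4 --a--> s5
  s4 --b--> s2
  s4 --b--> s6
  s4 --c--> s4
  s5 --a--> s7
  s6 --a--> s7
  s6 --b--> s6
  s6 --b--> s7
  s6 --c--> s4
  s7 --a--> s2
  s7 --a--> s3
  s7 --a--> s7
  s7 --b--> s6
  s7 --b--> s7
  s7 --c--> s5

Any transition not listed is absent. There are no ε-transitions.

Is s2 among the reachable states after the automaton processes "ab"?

Yes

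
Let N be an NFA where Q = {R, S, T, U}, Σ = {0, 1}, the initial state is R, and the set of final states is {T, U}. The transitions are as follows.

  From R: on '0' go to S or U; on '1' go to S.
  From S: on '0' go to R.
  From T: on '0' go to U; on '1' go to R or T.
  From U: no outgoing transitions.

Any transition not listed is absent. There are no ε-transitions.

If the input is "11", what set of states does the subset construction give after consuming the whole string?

∅

Start in {R}.
Read '1': R→{S}; now {S}.
Read '1': S→∅; now ∅.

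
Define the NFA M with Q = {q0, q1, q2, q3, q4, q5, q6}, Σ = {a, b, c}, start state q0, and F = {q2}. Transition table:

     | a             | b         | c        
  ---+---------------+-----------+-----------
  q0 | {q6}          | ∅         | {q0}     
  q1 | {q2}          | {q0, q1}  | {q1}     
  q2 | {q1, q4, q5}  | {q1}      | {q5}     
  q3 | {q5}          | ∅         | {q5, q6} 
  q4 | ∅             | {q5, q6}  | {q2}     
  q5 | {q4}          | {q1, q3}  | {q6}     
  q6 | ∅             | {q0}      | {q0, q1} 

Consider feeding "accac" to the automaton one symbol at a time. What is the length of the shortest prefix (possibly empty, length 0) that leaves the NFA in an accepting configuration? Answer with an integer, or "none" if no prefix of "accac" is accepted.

4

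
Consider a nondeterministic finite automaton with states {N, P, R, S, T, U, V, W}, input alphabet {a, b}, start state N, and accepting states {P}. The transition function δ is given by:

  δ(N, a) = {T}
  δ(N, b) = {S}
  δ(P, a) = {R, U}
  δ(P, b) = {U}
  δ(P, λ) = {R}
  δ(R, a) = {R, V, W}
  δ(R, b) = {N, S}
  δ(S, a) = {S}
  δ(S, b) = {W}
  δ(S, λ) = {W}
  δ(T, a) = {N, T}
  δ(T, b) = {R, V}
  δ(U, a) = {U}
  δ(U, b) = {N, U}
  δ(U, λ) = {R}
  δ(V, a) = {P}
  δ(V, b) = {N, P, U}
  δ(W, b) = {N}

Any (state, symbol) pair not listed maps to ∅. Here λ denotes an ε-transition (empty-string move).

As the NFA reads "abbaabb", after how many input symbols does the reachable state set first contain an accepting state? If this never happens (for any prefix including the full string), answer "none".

3

Start in {N}.
Read 'a': {N} → {T}.
Read 'b': {T} → {R, V}.
Read 'b': {R, V} → {N, P, R, S, U, W}.
None of the earlier sets intersect F, but {N, P, R, S, U, W} does.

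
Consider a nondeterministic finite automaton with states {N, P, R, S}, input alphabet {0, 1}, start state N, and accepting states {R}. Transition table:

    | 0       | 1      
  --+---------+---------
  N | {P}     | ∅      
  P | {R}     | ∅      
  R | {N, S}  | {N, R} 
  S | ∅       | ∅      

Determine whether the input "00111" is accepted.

Start in {N}.
Read '0': {N} → {P}.
Read '0': {P} → {R}.
Read '1': {R} → {N, R}.
Read '1': {N, R} → {N, R}.
Read '1': {N, R} → {N, R}.
The final set {N, R} contains the accepting state R.

Yes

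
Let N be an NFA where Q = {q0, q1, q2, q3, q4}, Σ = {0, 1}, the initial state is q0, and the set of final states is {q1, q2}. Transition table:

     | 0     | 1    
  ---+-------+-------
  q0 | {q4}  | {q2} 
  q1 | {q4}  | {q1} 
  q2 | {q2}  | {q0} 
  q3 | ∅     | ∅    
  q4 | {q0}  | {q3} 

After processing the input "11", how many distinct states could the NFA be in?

1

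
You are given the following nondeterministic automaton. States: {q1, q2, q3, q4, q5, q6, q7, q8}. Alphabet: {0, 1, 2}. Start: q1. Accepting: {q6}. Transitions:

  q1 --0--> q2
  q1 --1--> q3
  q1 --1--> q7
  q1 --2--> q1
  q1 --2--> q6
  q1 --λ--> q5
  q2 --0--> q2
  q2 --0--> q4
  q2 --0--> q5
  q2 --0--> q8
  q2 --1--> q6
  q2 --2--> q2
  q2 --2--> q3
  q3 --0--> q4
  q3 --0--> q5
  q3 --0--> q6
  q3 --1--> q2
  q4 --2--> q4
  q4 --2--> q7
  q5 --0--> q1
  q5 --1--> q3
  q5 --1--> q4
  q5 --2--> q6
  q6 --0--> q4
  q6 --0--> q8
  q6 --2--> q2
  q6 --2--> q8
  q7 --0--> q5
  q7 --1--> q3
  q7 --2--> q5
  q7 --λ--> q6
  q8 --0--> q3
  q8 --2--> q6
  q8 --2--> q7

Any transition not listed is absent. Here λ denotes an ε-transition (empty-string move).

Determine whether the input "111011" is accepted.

Start: ε-closure({q1}) = {q1, q5}.
Read '1': q1→{q3, q7}, q5→{q3, q4}; union {q3, q4, q7}; ε-closure = {q3, q4, q6, q7}.
Read '1': q3→{q2}, q4→∅, q6→∅, q7→{q3}; now {q2, q3}.
Read '1': q2→{q6}, q3→{q2}; now {q2, q6}.
Read '0': q2→{q2, q4, q5, q8}, q6→{q4, q8}; now {q2, q4, q5, q8}.
Read '1': q2→{q6}, q4→∅, q5→{q3, q4}, q8→∅; now {q3, q4, q6}.
Read '1': q3→{q2}, q4→∅, q6→∅; now {q2}.
The final set {q2} contains no accepting state.

No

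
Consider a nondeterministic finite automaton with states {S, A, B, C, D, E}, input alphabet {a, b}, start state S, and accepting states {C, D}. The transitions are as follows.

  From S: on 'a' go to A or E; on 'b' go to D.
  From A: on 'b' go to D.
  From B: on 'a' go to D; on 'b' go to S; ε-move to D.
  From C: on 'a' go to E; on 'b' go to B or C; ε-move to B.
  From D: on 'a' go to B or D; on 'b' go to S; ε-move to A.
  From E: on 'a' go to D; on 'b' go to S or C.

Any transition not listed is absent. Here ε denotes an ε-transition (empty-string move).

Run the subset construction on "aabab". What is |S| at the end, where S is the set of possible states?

5

Start in {S}.
Read 'a': {S} → {A, E}.
Read 'a': {A, E} → {A, D}.
Read 'b': {A, D} → {S, A, D}.
Read 'a': {S, A, D} → {A, B, D, E}.
Read 'b': {A, B, D, E} → {S, A, B, C, D}.
That set has 5 states.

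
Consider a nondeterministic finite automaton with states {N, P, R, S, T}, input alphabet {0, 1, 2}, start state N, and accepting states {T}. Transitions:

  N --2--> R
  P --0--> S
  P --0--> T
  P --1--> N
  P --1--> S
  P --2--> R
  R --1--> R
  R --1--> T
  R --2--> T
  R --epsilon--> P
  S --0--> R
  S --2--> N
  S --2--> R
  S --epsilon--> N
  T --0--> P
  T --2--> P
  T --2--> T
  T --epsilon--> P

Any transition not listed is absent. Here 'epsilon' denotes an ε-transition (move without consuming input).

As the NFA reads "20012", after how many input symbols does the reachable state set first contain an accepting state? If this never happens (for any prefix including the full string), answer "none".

2

Start in {N}.
Read '2': {N} → {P, R}.
Read '0': {P, R} → {N, P, S, T}.
None of the earlier sets intersect F, but {N, P, S, T} does.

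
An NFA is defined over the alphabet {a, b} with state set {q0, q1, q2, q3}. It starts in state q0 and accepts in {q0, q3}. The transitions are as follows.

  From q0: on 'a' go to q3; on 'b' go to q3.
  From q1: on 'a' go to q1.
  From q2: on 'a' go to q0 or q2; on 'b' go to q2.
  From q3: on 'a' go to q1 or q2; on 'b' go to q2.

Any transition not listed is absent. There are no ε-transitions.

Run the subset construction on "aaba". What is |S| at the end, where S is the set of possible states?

2

Start in {q0}.
Read 'a': q0→{q3}; now {q3}.
Read 'a': q3→{q1, q2}; now {q1, q2}.
Read 'b': q1→∅, q2→{q2}; now {q2}.
Read 'a': q2→{q0, q2}; now {q0, q2}.
That set has 2 states.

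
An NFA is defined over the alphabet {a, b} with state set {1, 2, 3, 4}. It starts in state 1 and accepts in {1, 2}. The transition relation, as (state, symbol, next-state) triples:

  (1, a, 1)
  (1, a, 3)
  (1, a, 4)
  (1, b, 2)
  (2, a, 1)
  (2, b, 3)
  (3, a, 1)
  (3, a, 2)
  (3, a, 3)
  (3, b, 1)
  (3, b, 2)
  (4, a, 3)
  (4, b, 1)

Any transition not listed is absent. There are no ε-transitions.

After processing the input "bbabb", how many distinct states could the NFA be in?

3

Start in {1}.
Read 'b': 1→{2}; now {2}.
Read 'b': 2→{3}; now {3}.
Read 'a': 3→{1, 2, 3}; now {1, 2, 3}.
Read 'b': 1→{2}, 2→{3}, 3→{1, 2}; now {1, 2, 3}.
Read 'b': 1→{2}, 2→{3}, 3→{1, 2}; now {1, 2, 3}.
That set has 3 states.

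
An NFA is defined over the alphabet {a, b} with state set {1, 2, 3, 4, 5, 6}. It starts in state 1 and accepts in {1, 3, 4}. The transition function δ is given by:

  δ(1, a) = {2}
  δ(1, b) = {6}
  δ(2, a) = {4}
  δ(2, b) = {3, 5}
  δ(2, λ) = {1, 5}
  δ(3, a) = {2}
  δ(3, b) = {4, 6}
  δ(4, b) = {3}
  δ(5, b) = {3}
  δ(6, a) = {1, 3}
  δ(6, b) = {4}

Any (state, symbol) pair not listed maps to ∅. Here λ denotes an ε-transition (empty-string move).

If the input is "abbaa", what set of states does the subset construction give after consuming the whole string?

{1, 2, 4, 5}

Start in {1}.
Read 'a': {1} → {1, 2, 5}.
Read 'b': {1, 2, 5} → {3, 5, 6}.
Read 'b': {3, 5, 6} → {3, 4, 6}.
Read 'a': {3, 4, 6} → {1, 2, 3, 5}.
Read 'a': {1, 2, 3, 5} → {1, 2, 4, 5}.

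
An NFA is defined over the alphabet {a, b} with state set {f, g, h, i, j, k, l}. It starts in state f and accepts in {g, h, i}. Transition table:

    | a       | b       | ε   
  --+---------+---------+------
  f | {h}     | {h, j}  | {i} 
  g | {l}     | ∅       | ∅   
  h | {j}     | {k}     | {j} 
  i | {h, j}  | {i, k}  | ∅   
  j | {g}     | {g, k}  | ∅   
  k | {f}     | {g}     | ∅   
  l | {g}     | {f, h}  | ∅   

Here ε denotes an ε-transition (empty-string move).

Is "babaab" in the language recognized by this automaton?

Yes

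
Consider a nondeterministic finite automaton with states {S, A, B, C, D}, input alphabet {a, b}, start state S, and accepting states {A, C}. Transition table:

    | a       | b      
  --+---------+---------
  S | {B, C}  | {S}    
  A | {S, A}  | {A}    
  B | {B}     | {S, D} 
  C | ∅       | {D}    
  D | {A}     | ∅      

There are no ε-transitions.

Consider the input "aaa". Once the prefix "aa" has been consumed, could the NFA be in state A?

No

Start in {S}.
Read 'a': S→{B, C}; now {B, C}.
Read 'a': B→{B}, C→∅; now {B}.
State A is not in {B}.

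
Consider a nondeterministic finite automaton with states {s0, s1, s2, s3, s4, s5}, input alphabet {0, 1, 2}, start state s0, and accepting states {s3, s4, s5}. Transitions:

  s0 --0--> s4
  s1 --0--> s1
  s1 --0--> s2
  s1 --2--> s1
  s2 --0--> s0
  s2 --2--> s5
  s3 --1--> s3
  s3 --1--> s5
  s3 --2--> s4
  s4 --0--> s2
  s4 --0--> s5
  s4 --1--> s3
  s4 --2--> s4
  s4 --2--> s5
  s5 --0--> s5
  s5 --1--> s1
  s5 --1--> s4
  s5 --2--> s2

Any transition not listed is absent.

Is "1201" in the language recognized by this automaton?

Start in {s0}.
Read '1': s0→∅; now ∅.
The set is empty and remains empty for the remaining 3 symbols.
The final set ∅ contains no accepting state.

No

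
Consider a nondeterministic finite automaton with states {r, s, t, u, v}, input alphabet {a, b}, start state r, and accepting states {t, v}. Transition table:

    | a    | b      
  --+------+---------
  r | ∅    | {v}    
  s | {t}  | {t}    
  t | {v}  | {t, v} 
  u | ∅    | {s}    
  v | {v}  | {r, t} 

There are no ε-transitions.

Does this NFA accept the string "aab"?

Start in {r}.
Read 'a': r→∅; now ∅.
The set is empty and remains empty for the remaining 2 symbols.
The final set ∅ contains no accepting state.

No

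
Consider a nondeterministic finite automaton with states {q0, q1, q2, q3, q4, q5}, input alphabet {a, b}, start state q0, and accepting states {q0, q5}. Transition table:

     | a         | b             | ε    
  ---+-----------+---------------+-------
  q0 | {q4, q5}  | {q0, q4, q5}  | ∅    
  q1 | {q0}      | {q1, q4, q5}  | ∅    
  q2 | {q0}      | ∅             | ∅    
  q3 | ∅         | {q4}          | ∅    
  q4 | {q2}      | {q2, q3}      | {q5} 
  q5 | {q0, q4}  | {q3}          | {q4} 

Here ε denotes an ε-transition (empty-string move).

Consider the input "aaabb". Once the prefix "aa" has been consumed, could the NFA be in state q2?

Start in {q0}.
Read 'a': {q0} → {q4, q5}.
Read 'a': {q4, q5} → {q0, q2, q4, q5}.
State q2 is in {q0, q2, q4, q5}.

Yes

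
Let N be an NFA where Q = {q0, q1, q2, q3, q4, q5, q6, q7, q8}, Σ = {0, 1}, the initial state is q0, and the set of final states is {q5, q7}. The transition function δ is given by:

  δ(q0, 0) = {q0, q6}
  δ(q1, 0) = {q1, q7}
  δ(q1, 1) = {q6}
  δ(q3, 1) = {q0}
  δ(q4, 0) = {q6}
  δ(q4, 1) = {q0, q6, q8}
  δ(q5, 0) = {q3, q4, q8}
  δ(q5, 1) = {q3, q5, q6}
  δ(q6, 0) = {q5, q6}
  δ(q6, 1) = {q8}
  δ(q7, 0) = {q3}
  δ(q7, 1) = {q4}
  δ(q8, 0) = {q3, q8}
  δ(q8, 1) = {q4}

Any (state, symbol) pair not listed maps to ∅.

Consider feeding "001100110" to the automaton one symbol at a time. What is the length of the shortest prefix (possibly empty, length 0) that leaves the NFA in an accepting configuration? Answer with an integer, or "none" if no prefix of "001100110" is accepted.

2

Start in {q0}.
Read '0': {q0} → {q0, q6}.
Read '0': {q0, q6} → {q0, q5, q6}.
None of the earlier sets intersect F, but {q0, q5, q6} does.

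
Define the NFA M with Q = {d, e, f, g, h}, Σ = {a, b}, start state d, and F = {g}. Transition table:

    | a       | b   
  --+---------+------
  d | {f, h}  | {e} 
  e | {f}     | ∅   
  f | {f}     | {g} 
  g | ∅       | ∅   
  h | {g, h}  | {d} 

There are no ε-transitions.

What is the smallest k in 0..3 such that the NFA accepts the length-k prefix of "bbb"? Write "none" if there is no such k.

Start in {d}.
Read 'b': {d} → {e}.
Read 'b': {e} → ∅.
The set is empty and remains empty for the remaining 1 symbol.
No reachable set along the way intersects F.

none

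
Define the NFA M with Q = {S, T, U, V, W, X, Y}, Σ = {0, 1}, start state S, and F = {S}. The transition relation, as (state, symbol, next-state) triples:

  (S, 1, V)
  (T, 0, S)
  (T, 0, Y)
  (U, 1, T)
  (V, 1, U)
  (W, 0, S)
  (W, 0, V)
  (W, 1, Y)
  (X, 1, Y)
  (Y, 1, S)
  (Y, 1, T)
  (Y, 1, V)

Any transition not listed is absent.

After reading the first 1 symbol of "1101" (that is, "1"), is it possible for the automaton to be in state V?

Yes

Start in {S}.
Read '1': {S} → {V}.
State V is in {V}.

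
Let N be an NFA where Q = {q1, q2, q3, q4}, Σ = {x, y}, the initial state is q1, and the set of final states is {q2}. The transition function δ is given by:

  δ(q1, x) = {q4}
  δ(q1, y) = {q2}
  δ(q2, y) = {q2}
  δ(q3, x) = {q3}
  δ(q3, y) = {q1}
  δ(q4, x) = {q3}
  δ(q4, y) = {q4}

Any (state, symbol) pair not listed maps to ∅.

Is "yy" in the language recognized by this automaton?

Start in {q1}.
Read 'y': q1→{q2}; now {q2}.
Read 'y': q2→{q2}; now {q2}.
The final set {q2} contains the accepting state q2.

Yes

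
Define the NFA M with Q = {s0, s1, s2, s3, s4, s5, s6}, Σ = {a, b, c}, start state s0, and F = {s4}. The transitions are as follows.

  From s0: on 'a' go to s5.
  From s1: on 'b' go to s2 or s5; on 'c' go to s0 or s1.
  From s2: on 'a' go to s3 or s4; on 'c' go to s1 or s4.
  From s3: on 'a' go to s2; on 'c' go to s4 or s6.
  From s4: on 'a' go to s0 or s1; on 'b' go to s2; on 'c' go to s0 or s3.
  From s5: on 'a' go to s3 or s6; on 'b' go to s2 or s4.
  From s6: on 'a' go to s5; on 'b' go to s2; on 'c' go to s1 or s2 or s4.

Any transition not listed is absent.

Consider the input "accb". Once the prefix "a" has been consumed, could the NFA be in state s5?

Start in {s0}.
Read 'a': s0→{s5}; now {s5}.
State s5 is in {s5}.

Yes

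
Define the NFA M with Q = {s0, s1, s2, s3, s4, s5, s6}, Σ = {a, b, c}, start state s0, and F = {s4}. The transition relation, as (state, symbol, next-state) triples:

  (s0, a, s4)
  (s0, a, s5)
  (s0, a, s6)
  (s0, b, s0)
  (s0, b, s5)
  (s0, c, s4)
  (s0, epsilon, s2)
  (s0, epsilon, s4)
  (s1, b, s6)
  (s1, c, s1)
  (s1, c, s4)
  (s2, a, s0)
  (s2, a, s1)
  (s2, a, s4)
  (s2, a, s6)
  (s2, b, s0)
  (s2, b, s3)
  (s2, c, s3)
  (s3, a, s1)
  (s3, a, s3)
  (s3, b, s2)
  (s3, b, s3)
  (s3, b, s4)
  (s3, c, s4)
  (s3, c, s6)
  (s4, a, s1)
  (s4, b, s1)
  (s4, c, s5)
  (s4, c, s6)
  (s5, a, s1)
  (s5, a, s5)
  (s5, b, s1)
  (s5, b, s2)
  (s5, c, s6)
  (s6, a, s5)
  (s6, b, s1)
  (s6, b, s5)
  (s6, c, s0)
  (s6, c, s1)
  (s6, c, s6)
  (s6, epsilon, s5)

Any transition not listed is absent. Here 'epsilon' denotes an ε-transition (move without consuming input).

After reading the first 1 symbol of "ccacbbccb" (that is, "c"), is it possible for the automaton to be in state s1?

Start: ε-closure({s0}) = {s0, s2, s4}.
Read 'c': s0→{s4}, s2→{s3}, s4→{s5, s6}; now {s3, s4, s5, s6}.
State s1 is not in {s3, s4, s5, s6}.

No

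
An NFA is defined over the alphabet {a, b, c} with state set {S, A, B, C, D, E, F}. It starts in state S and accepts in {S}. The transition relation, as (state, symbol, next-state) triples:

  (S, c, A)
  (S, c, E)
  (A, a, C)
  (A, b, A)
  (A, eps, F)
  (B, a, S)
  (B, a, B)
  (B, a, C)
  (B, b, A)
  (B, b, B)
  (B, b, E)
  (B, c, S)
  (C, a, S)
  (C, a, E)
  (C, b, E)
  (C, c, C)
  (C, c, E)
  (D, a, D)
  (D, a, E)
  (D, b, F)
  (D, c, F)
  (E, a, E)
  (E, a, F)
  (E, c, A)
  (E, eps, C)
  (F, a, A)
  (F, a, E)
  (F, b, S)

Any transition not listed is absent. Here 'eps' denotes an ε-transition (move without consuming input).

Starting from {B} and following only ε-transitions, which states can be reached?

{B}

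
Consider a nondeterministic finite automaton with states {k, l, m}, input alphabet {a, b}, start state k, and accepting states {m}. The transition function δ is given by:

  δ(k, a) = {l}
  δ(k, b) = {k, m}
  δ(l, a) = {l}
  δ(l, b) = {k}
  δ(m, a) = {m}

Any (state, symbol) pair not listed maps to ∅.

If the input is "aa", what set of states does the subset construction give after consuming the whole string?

Start in {k}.
Read 'a': {k} → {l}.
Read 'a': {l} → {l}.

{l}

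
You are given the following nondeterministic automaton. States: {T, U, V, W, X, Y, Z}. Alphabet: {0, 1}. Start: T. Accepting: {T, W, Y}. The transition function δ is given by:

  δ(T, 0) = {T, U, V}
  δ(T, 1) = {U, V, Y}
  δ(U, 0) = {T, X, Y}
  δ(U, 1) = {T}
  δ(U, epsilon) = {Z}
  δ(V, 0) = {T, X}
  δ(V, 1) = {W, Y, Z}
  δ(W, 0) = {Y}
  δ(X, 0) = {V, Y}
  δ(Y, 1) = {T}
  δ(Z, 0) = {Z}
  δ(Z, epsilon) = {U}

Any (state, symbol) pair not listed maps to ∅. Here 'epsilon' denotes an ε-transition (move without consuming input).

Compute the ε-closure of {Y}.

{Y}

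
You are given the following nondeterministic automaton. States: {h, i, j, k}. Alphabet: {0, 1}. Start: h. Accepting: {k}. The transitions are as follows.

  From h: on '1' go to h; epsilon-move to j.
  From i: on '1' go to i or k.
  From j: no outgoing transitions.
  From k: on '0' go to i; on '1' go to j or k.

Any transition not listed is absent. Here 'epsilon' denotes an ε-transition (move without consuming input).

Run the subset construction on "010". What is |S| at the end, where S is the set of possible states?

0

Start: ε-closure({h}) = {h, j}.
Read '0': {h, j} → ∅.
The set is empty and remains empty for the remaining 2 symbols.
That set has 0 states.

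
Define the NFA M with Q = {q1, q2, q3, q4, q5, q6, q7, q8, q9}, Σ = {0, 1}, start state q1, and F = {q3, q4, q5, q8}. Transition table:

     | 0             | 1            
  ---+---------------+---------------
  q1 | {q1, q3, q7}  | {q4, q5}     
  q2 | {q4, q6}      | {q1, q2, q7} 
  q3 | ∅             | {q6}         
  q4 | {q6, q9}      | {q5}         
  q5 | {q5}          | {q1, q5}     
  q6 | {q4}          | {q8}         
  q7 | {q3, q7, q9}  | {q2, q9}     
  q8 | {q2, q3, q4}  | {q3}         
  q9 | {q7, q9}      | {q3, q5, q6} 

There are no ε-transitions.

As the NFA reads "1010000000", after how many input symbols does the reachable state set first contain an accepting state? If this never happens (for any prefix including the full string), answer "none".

1

Start in {q1}.
Read '1': q1→{q4, q5}; now {q4, q5}.
None of the earlier sets intersect F, but {q4, q5} does.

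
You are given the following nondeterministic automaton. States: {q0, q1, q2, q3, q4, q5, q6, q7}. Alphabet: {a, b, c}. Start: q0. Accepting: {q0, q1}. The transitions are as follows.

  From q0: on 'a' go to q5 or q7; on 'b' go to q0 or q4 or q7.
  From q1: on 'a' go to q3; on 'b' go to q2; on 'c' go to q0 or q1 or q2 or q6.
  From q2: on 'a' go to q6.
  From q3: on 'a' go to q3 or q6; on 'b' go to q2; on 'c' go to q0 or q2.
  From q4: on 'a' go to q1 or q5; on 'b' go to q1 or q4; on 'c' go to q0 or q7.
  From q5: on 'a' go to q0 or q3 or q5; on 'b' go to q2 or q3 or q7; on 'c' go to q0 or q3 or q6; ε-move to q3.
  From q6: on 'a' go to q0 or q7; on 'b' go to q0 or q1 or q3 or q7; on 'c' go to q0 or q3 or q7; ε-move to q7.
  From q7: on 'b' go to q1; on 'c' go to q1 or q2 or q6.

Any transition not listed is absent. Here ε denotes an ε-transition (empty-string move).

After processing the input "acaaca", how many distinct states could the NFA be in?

5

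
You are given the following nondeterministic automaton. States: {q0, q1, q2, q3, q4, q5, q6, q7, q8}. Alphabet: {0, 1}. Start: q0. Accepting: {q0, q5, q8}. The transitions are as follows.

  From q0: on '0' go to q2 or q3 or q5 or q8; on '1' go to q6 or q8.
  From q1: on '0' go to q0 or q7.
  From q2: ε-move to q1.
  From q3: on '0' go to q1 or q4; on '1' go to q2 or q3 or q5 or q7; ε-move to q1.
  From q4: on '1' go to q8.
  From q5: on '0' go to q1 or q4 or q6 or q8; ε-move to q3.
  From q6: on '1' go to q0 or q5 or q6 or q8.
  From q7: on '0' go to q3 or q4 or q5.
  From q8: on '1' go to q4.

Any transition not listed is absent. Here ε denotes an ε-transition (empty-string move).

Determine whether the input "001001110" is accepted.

Start in {q0}.
Read '0': {q0} → {q1, q2, q3, q5, q8}.
Read '0': {q1, q2, q3, q5, q8} → {q0, q1, q4, q6, q7, q8}.
Read '1': {q0, q1, q4, q6, q7, q8} → {q0, q1, q3, q4, q5, q6, q8}.
Read '0': {q0, q1, q3, q4, q5, q6, q8} → {q0, q1, q2, q3, q4, q5, q6, q7, q8}.
Read '0': {q0, q1, q2, q3, q4, q5, q6, q7, q8} → {q0, q1, q2, q3, q4, q5, q6, q7, q8}.
Read '1': {q0, q1, q2, q3, q4, q5, q6, q7, q8} → {q0, q1, q2, q3, q4, q5, q6, q7, q8}.
Read '1': {q0, q1, q2, q3, q4, q5, q6, q7, q8} → {q0, q1, q2, q3, q4, q5, q6, q7, q8}.
Read '1': {q0, q1, q2, q3, q4, q5, q6, q7, q8} → {q0, q1, q2, q3, q4, q5, q6, q7, q8}.
Read '0': {q0, q1, q2, q3, q4, q5, q6, q7, q8} → {q0, q1, q2, q3, q4, q5, q6, q7, q8}.
The final set {q0, q1, q2, q3, q4, q5, q6, q7, q8} contains the accepting states q0, q5, q8.

Yes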